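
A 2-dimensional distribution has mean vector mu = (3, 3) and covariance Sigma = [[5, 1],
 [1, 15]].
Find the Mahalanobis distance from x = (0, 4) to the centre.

Step 1 — centre the observation: (x - mu) = (-3, 1).

Step 2 — invert Sigma. det(Sigma) = 5·15 - (1)² = 74.
  Sigma^{-1} = (1/det) · [[d, -b], [-b, a]] = [[0.2027, -0.0135],
 [-0.0135, 0.0676]].

Step 3 — form the quadratic (x - mu)^T · Sigma^{-1} · (x - mu):
  Sigma^{-1} · (x - mu) = (-0.6216, 0.1081).
  (x - mu)^T · [Sigma^{-1} · (x - mu)] = (-3)·(-0.6216) + (1)·(0.1081) = 1.973.

Step 4 — take square root: d = √(1.973) ≈ 1.4046.

d(x, mu) = √(1.973) ≈ 1.4046


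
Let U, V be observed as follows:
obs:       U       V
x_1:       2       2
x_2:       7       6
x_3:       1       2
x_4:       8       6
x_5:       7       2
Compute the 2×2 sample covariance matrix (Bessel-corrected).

Step 1 — column means:
  mean(U) = (2 + 7 + 1 + 8 + 7) / 5 = 25/5 = 5
  mean(V) = (2 + 6 + 2 + 6 + 2) / 5 = 18/5 = 3.6

Step 2 — sample covariance S[i,j] = (1/(n-1)) · Σ_k (x_{k,i} - mean_i) · (x_{k,j} - mean_j), with n-1 = 4.
  S[U,U] = ((-3)·(-3) + (2)·(2) + (-4)·(-4) + (3)·(3) + (2)·(2)) / 4 = 42/4 = 10.5
  S[U,V] = ((-3)·(-1.6) + (2)·(2.4) + (-4)·(-1.6) + (3)·(2.4) + (2)·(-1.6)) / 4 = 20/4 = 5
  S[V,V] = ((-1.6)·(-1.6) + (2.4)·(2.4) + (-1.6)·(-1.6) + (2.4)·(2.4) + (-1.6)·(-1.6)) / 4 = 19.2/4 = 4.8

S is symmetric (S[j,i] = S[i,j]). Assembling:

S = [[10.5, 5],
 [5, 4.8]]


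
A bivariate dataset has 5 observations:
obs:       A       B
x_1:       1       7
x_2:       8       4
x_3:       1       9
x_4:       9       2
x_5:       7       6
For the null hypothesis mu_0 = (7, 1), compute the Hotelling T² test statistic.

Step 1 — sample mean vector:
  mean(A) = (1 + 8 + 1 + 9 + 7) / 5 = 26/5 = 5.2
  mean(B) = (7 + 4 + 9 + 2 + 6) / 5 = 28/5 = 5.6
  x̄ = (5.2, 5.6),  deviation x̄ - mu_0 = (5.2, 5.6) - (7, 1) = (-1.8, 4.6).

Step 2 — sample covariance matrix, S[i,j] = (1/(n-1)) · Σ_k (x_{k,i} - mean_i) · (x_{k,j} - mean_j), divisor n-1 = 4:
  S[A,A] = ((-4.2)·(-4.2) + (2.8)·(2.8) + (-4.2)·(-4.2) + (3.8)·(3.8) + (1.8)·(1.8)) / 4 = 60.8/4 = 15.2
  S[A,B] = ((-4.2)·(1.4) + (2.8)·(-1.6) + (-4.2)·(3.4) + (3.8)·(-3.6) + (1.8)·(0.4)) / 4 = -37.6/4 = -9.4
  S[B,B] = ((1.4)·(1.4) + (-1.6)·(-1.6) + (3.4)·(3.4) + (-3.6)·(-3.6) + (0.4)·(0.4)) / 4 = 29.2/4 = 7.3
  S = [[15.2, -9.4],
 [-9.4, 7.3]].

Step 3 — invert S. det(S) = 15.2·7.3 - (-9.4)² = 22.6.
  S^{-1} = (1/det) · [[d, -b], [-b, a]] = [[0.323, 0.4159],
 [0.4159, 0.6726]].

Step 4 — quadratic form (x̄ - mu_0)^T · S^{-1} · (x̄ - mu_0):
  S^{-1} · (x̄ - mu_0) = (1.3319, 2.3451),
  (x̄ - mu_0)^T · [...] = (-1.8)·(1.3319) + (4.6)·(2.3451) = 8.3903.

Step 5 — scale by n: T² = 5 · 8.3903 = 41.9513.

T² ≈ 41.9513


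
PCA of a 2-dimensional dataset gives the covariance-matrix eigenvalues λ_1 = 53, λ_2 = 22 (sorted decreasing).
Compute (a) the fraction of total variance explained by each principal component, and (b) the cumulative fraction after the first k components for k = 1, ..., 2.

Step 1 — total variance = trace(Sigma) = Σ λ_i = 53 + 22 = 75.

Step 2 — fraction explained by component i = λ_i / Σ λ:
  PC1: 53/75 = 0.7067
  PC2: 22/75 = 0.2933

Step 3 — cumulative fraction after k components = (λ_1 + ... + λ_k) / Σ λ:
  k = 1: 53/75 = 0.7067
  k = 2: (53 + 22)/75 = 75/75 = 1

Summary (fraction, with percent):

explained: PC1 0.7067 (70.67%), PC2 0.2933 (29.33%);  cumulative: 0.7067, 1


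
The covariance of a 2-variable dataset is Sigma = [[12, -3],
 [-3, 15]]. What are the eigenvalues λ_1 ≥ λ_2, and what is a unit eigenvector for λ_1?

Step 1 — characteristic polynomial of 2×2 Sigma:
  det(Sigma - λI) = λ² - trace · λ + det = 0.
  trace = 12 + 15 = 27, det = 12·15 - (-3)² = 171.
Step 2 — discriminant:
  Δ = trace² - 4·det = 729 - 684 = 45.
Step 3 — eigenvalues:
  λ = (trace ± √Δ)/2 = (27 ± 6.7082)/2,
  λ_1 = 16.8541,  λ_2 = 10.1459.

Step 4 — unit eigenvector for λ_1: solve (Sigma - λ_1 I)v = 0. First row:
  (12 - 16.8541)·v_x + (-3)·v_y = 0, i.e. (-4.8541)·v_x + (-3)·v_y = 0,
  so v ∝ (b, λ_1 - a) = (-3, 4.8541); multiply by -1 so the first entry is positive: u = (3, -4.8541).
  ||u|| = √((3)² + (-4.8541)²) = √(32.5623) ≈ 5.7063,
  v_1 = u/||u|| ≈ (0.5257, -0.8507) (||v_1|| = 1).

λ_1 = 16.8541,  λ_2 = 10.1459;  v_1 ≈ (0.5257, -0.8507)


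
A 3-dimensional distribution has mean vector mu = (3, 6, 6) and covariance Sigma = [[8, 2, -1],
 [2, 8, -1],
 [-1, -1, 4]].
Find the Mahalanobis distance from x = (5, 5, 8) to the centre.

Step 1 — centre the observation: (x - mu) = (2, -1, 2).

Step 2 — invert Sigma (cofactor / det for 3×3, or solve directly):
  Sigma^{-1} = [[0.136, -0.0307, 0.0263],
 [-0.0307, 0.136, 0.0263],
 [0.0263, 0.0263, 0.2632]].

Step 3 — form the quadratic (x - mu)^T · Sigma^{-1} · (x - mu):
  Sigma^{-1} · (x - mu) = (0.3553, -0.1447, 0.5526).
  (x - mu)^T · [Sigma^{-1} · (x - mu)] = (2)·(0.3553) + (-1)·(-0.1447) + (2)·(0.5526) = 1.9605.

Step 4 — take square root: d = √(1.9605) ≈ 1.4002.

d(x, mu) = √(1.9605) ≈ 1.4002


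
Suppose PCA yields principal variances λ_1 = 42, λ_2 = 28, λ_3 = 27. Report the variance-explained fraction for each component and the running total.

Step 1 — total variance = trace(Sigma) = Σ λ_i = 42 + 28 + 27 = 97.

Step 2 — fraction explained by component i = λ_i / Σ λ:
  PC1: 42/97 = 0.433
  PC2: 28/97 = 0.2887
  PC3: 27/97 = 0.2784

Step 3 — cumulative fraction after k components = (λ_1 + ... + λ_k) / Σ λ:
  k = 1: 42/97 = 0.433
  k = 2: (42 + 28)/97 = 70/97 = 0.7216
  k = 3: (42 + 28 + 27)/97 = 97/97 = 1

Summary (fraction, with percent):

explained: PC1 0.433 (43.3%), PC2 0.2887 (28.87%), PC3 0.2784 (27.84%);  cumulative: 0.433, 0.7216, 1


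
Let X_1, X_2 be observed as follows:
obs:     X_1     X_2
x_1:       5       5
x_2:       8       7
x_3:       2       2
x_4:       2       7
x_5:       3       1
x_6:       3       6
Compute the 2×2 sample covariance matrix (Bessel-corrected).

Step 1 — column means:
  mean(X_1) = (5 + 8 + 2 + 2 + 3 + 3) / 6 = 23/6 = 3.8333
  mean(X_2) = (5 + 7 + 2 + 7 + 1 + 6) / 6 = 28/6 = 4.6667

Step 2 — sample covariance S[i,j] = (1/(n-1)) · Σ_k (x_{k,i} - mean_i) · (x_{k,j} - mean_j), with n-1 = 5.
  S[X_1,X_1] = ((1.1667)·(1.1667) + (4.1667)·(4.1667) + (-1.8333)·(-1.8333) + (-1.8333)·(-1.8333) + (-0.8333)·(-0.8333) + (-0.8333)·(-0.8333)) / 5 = 26.8333/5 = 5.3667
  S[X_1,X_2] = ((1.1667)·(0.3333) + (4.1667)·(2.3333) + (-1.8333)·(-2.6667) + (-1.8333)·(2.3333) + (-0.8333)·(-3.6667) + (-0.8333)·(1.3333)) / 5 = 12.6667/5 = 2.5333
  S[X_2,X_2] = ((0.3333)·(0.3333) + (2.3333)·(2.3333) + (-2.6667)·(-2.6667) + (2.3333)·(2.3333) + (-3.6667)·(-3.6667) + (1.3333)·(1.3333)) / 5 = 33.3333/5 = 6.6667

S is symmetric (S[j,i] = S[i,j]). Assembling:

S = [[5.3667, 2.5333],
 [2.5333, 6.6667]]


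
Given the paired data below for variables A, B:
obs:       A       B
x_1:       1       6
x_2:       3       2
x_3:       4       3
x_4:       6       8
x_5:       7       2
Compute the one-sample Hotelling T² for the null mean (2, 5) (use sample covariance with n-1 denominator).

Step 1 — sample mean vector:
  mean(A) = (1 + 3 + 4 + 6 + 7) / 5 = 21/5 = 4.2
  mean(B) = (6 + 2 + 3 + 8 + 2) / 5 = 21/5 = 4.2
  x̄ = (4.2, 4.2),  deviation x̄ - mu_0 = (4.2, 4.2) - (2, 5) = (2.2, -0.8).

Step 2 — sample covariance matrix, S[i,j] = (1/(n-1)) · Σ_k (x_{k,i} - mean_i) · (x_{k,j} - mean_j), divisor n-1 = 4:
  S[A,A] = ((-3.2)·(-3.2) + (-1.2)·(-1.2) + (-0.2)·(-0.2) + (1.8)·(1.8) + (2.8)·(2.8)) / 4 = 22.8/4 = 5.7
  S[A,B] = ((-3.2)·(1.8) + (-1.2)·(-2.2) + (-0.2)·(-1.2) + (1.8)·(3.8) + (2.8)·(-2.2)) / 4 = -2.2/4 = -0.55
  S[B,B] = ((1.8)·(1.8) + (-2.2)·(-2.2) + (-1.2)·(-1.2) + (3.8)·(3.8) + (-2.2)·(-2.2)) / 4 = 28.8/4 = 7.2
  S = [[5.7, -0.55],
 [-0.55, 7.2]].

Step 3 — invert S. det(S) = 5.7·7.2 - (-0.55)² = 40.7375.
  S^{-1} = (1/det) · [[d, -b], [-b, a]] = [[0.1767, 0.0135],
 [0.0135, 0.1399]].

Step 4 — quadratic form (x̄ - mu_0)^T · S^{-1} · (x̄ - mu_0):
  S^{-1} · (x̄ - mu_0) = (0.378, -0.0822),
  (x̄ - mu_0)^T · [...] = (2.2)·(0.378) + (-0.8)·(-0.0822) = 0.8975.

Step 5 — scale by n: T² = 5 · 0.8975 = 4.4873.

T² ≈ 4.4873


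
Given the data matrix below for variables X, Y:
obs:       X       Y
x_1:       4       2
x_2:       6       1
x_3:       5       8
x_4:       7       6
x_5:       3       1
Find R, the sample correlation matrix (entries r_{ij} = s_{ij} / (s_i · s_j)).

Step 1 — column means:
  mean(X) = (4 + 6 + 5 + 7 + 3) / 5 = 25/5 = 5
  mean(Y) = (2 + 1 + 8 + 6 + 1) / 5 = 18/5 = 3.6

Step 2 — sample variances and covariances s[i,j] = (1/(n-1)) · Σ_k (x_{k,i} - mean_i) · (x_{k,j} - mean_j), with n-1 = 4:
  s[X,X] = ((-1)·(-1) + (1)·(1) + (0)·(0) + (2)·(2) + (-2)·(-2)) / 4 = 10/4 = 2.5
  s[X,Y] = ((-1)·(-1.6) + (1)·(-2.6) + (0)·(4.4) + (2)·(2.4) + (-2)·(-2.6)) / 4 = 9/4 = 2.25
  s[Y,Y] = ((-1.6)·(-1.6) + (-2.6)·(-2.6) + (4.4)·(4.4) + (2.4)·(2.4) + (-2.6)·(-2.6)) / 4 = 41.2/4 = 10.3
  Sample standard deviations s_i = √(s[i,i]):
  s(X) = √(2.5) = 1.5811
  s(Y) = √(10.3) = 3.2094

Step 3 — r_{ij} = s_{ij} / (s_i · s_j):
  r[X,X] = 1 (diagonal).
  r[X,Y] = 2.25 / (1.5811 · 3.2094) = 2.25 / 5.0744 = 0.4434
  r[Y,Y] = 1 (diagonal).

R is symmetric with unit diagonal. Assembling:

R = [[1, 0.4434],
 [0.4434, 1]]


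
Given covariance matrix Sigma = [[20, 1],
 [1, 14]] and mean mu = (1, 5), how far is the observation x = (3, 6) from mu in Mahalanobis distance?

Step 1 — centre the observation: (x - mu) = (2, 1).

Step 2 — invert Sigma. det(Sigma) = 20·14 - (1)² = 279.
  Sigma^{-1} = (1/det) · [[d, -b], [-b, a]] = [[0.0502, -0.0036],
 [-0.0036, 0.0717]].

Step 3 — form the quadratic (x - mu)^T · Sigma^{-1} · (x - mu):
  Sigma^{-1} · (x - mu) = (0.0968, 0.0645).
  (x - mu)^T · [Sigma^{-1} · (x - mu)] = (2)·(0.0968) + (1)·(0.0645) = 0.2581.

Step 4 — take square root: d = √(0.2581) ≈ 0.508.

d(x, mu) = √(0.2581) ≈ 0.508


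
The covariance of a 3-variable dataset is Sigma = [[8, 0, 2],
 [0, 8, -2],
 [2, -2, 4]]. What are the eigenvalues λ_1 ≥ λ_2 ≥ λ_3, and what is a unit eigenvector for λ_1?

Step 1 — characteristic polynomial p(λ) = det(λI - Sigma) = λ³ - tr·λ² + c_1·λ - det, where tr = trace, c_1 = sum of the principal 2×2 minors, det = det(Sigma):
  tr = 8 + 8 + 4 = 20,
  c_1 = (8·8 - (0)²) + (8·4 - (2)²) + (8·4 - (-2)²) = 64 + 28 + 28 = 120,
  det = 8·(8·4 - (-2)²) - (0)·((0)·4 - (-2)·(2)) + (2)·((0)·(-2) - 8·(2)) = 8·(28) - (0)·(4) + (2)·(-16) = 192.
  So p(λ) = λ³ - 20λ² + 120λ - 192.
Step 2 — look for an integer root (rational root theorem: any rational root is an integer divisor of 192). Testing λ = 8:
  p(8) = 512 - 1280 + 960 - 192 = 0  ✓
  Dividing out (λ - 8): p(λ) = (λ - 8)(λ² - 12λ + 24).
Step 3 — remaining eigenvalues from the quadratic λ² - 12λ + 24 = 0:
  Δ = 12² - 4·24 = 144 - 96 = 48,  λ = (12 ± √48)/2 = (12 ± 6.9282)/2 ≈ 9.4641 or 2.5359.
  Sorted: λ_1 = 9.4641,  λ_2 = 8,  λ_3 = 2.5359  (check: sum = 20 = tr ✓).

Step 4 — unit eigenvector for λ_1 ≈ 9.4641: v spans the null space of (Sigma - λ_1 I), whose rows are
  r_1 = (-1.4641, 0, 2),  r_2 = (0, -1.4641, -2),  r_3 = (2, -2, -5.4641).
  v is orthogonal to every row, so take v ∝ r_1 × r_2 = ((0)·(-2) - (2)·(-1.4641), (2)·(0) - (-1.4641)·(-2), (-1.4641)·(-1.4641) - (0)·(0)) ≈ (2.9282, -2.9282, 2.1436).
  Let u = (2.9282, -2.9282, 2.1436).
  ||u|| = √((2.9282)² + (-2.9282)² + (2.1436)²) = √(21.7437) ≈ 4.663,  v_1 = u/||u|| ≈ (0.628, -0.628, 0.4597) (||v_1|| = 1).

λ_1 = 9.4641,  λ_2 = 8,  λ_3 = 2.5359;  v_1 ≈ (0.628, -0.628, 0.4597)


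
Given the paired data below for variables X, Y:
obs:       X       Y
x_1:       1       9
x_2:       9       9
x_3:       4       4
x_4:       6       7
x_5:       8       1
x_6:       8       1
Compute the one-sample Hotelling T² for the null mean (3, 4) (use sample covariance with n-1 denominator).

Step 1 — sample mean vector:
  mean(X) = (1 + 9 + 4 + 6 + 8 + 8) / 6 = 36/6 = 6
  mean(Y) = (9 + 9 + 4 + 7 + 1 + 1) / 6 = 31/6 = 5.1667
  x̄ = (6, 5.1667),  deviation x̄ - mu_0 = (6, 5.1667) - (3, 4) = (3, 1.1667).

Step 2 — sample covariance matrix, S[i,j] = (1/(n-1)) · Σ_k (x_{k,i} - mean_i) · (x_{k,j} - mean_j), divisor n-1 = 5:
  S[X,X] = ((-5)·(-5) + (3)·(3) + (-2)·(-2) + (0)·(0) + (2)·(2) + (2)·(2)) / 5 = 46/5 = 9.2
  S[X,Y] = ((-5)·(3.8333) + (3)·(3.8333) + (-2)·(-1.1667) + (0)·(1.8333) + (2)·(-4.1667) + (2)·(-4.1667)) / 5 = -22/5 = -4.4
  S[Y,Y] = ((3.8333)·(3.8333) + (3.8333)·(3.8333) + (-1.1667)·(-1.1667) + (1.8333)·(1.8333) + (-4.1667)·(-4.1667) + (-4.1667)·(-4.1667)) / 5 = 68.8333/5 = 13.7667
  S = [[9.2, -4.4],
 [-4.4, 13.7667]].

Step 3 — invert S. det(S) = 9.2·13.7667 - (-4.4)² = 107.2933.
  S^{-1} = (1/det) · [[d, -b], [-b, a]] = [[0.1283, 0.041],
 [0.041, 0.0857]].

Step 4 — quadratic form (x̄ - mu_0)^T · S^{-1} · (x̄ - mu_0):
  S^{-1} · (x̄ - mu_0) = (0.4328, 0.2231),
  (x̄ - mu_0)^T · [...] = (3)·(0.4328) + (1.1667)·(0.2231) = 1.5586.

Step 5 — scale by n: T² = 6 · 1.5586 = 9.3513.

T² ≈ 9.3513


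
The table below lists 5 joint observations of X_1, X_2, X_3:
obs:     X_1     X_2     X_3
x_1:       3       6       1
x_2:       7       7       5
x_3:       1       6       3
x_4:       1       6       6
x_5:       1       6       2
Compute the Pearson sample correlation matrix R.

Step 1 — column means:
  mean(X_1) = (3 + 7 + 1 + 1 + 1) / 5 = 13/5 = 2.6
  mean(X_2) = (6 + 7 + 6 + 6 + 6) / 5 = 31/5 = 6.2
  mean(X_3) = (1 + 5 + 3 + 6 + 2) / 5 = 17/5 = 3.4

Step 2 — sample variances and covariances s[i,j] = (1/(n-1)) · Σ_k (x_{k,i} - mean_i) · (x_{k,j} - mean_j), with n-1 = 4:
  s[X_1,X_1] = ((0.4)·(0.4) + (4.4)·(4.4) + (-1.6)·(-1.6) + (-1.6)·(-1.6) + (-1.6)·(-1.6)) / 4 = 27.2/4 = 6.8
  s[X_1,X_2] = ((0.4)·(-0.2) + (4.4)·(0.8) + (-1.6)·(-0.2) + (-1.6)·(-0.2) + (-1.6)·(-0.2)) / 4 = 4.4/4 = 1.1
  s[X_1,X_3] = ((0.4)·(-2.4) + (4.4)·(1.6) + (-1.6)·(-0.4) + (-1.6)·(2.6) + (-1.6)·(-1.4)) / 4 = 4.8/4 = 1.2
  s[X_2,X_2] = ((-0.2)·(-0.2) + (0.8)·(0.8) + (-0.2)·(-0.2) + (-0.2)·(-0.2) + (-0.2)·(-0.2)) / 4 = 0.8/4 = 0.2
  s[X_2,X_3] = ((-0.2)·(-2.4) + (0.8)·(1.6) + (-0.2)·(-0.4) + (-0.2)·(2.6) + (-0.2)·(-1.4)) / 4 = 1.6/4 = 0.4
  s[X_3,X_3] = ((-2.4)·(-2.4) + (1.6)·(1.6) + (-0.4)·(-0.4) + (2.6)·(2.6) + (-1.4)·(-1.4)) / 4 = 17.2/4 = 4.3
  Sample standard deviations s_i = √(s[i,i]):
  s(X_1) = √(6.8) = 2.6077
  s(X_2) = √(0.2) = 0.4472
  s(X_3) = √(4.3) = 2.0736

Step 3 — r_{ij} = s_{ij} / (s_i · s_j):
  r[X_1,X_1] = 1 (diagonal).
  r[X_1,X_2] = 1.1 / (2.6077 · 0.4472) = 1.1 / 1.1662 = 0.9432
  r[X_1,X_3] = 1.2 / (2.6077 · 2.0736) = 1.2 / 5.4074 = 0.2219
  r[X_2,X_2] = 1 (diagonal).
  r[X_2,X_3] = 0.4 / (0.4472 · 2.0736) = 0.4 / 0.9274 = 0.4313
  r[X_3,X_3] = 1 (diagonal).

R is symmetric with unit diagonal. Assembling:

R = [[1, 0.9432, 0.2219],
 [0.9432, 1, 0.4313],
 [0.2219, 0.4313, 1]]


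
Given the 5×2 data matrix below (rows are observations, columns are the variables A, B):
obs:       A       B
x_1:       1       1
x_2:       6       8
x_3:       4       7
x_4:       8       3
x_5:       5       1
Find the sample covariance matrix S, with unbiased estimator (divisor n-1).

Step 1 — column means:
  mean(A) = (1 + 6 + 4 + 8 + 5) / 5 = 24/5 = 4.8
  mean(B) = (1 + 8 + 7 + 3 + 1) / 5 = 20/5 = 4

Step 2 — sample covariance S[i,j] = (1/(n-1)) · Σ_k (x_{k,i} - mean_i) · (x_{k,j} - mean_j), with n-1 = 4.
  S[A,A] = ((-3.8)·(-3.8) + (1.2)·(1.2) + (-0.8)·(-0.8) + (3.2)·(3.2) + (0.2)·(0.2)) / 4 = 26.8/4 = 6.7
  S[A,B] = ((-3.8)·(-3) + (1.2)·(4) + (-0.8)·(3) + (3.2)·(-1) + (0.2)·(-3)) / 4 = 10/4 = 2.5
  S[B,B] = ((-3)·(-3) + (4)·(4) + (3)·(3) + (-1)·(-1) + (-3)·(-3)) / 4 = 44/4 = 11

S is symmetric (S[j,i] = S[i,j]). Assembling:

S = [[6.7, 2.5],
 [2.5, 11]]


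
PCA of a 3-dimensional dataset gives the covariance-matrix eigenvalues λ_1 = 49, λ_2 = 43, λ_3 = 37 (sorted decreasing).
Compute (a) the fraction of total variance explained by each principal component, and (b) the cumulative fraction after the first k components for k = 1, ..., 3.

Step 1 — total variance = trace(Sigma) = Σ λ_i = 49 + 43 + 37 = 129.

Step 2 — fraction explained by component i = λ_i / Σ λ:
  PC1: 49/129 = 0.3798
  PC2: 43/129 = 0.3333
  PC3: 37/129 = 0.2868

Step 3 — cumulative fraction after k components = (λ_1 + ... + λ_k) / Σ λ:
  k = 1: 49/129 = 0.3798
  k = 2: (49 + 43)/129 = 92/129 = 0.7132
  k = 3: (49 + 43 + 37)/129 = 129/129 = 1

Summary (fraction, with percent):

explained: PC1 0.3798 (37.98%), PC2 0.3333 (33.33%), PC3 0.2868 (28.68%);  cumulative: 0.3798, 0.7132, 1


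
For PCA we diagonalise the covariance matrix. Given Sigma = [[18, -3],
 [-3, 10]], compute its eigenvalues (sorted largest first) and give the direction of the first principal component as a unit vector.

Step 1 — characteristic polynomial of 2×2 Sigma:
  det(Sigma - λI) = λ² - trace · λ + det = 0.
  trace = 18 + 10 = 28, det = 18·10 - (-3)² = 171.
Step 2 — discriminant:
  Δ = trace² - 4·det = 784 - 684 = 100.
Step 3 — eigenvalues:
  λ = (trace ± √Δ)/2 = (28 ± 10)/2,
  λ_1 = 19,  λ_2 = 9.

Step 4 — unit eigenvector for λ_1: solve (Sigma - λ_1 I)v = 0. First row:
  (18 - 19)·v_x + (-3)·v_y = 0, i.e. (-1)·v_x + (-3)·v_y = 0,
  so v ∝ (b, λ_1 - a) = (-3, 1); multiply by -1 so the first entry is positive: u = (3, -1).
  ||u|| = √((3)² + (-1)²) = √(10) ≈ 3.1623,
  v_1 = u/||u|| ≈ (0.9487, -0.3162) (||v_1|| = 1).

λ_1 = 19,  λ_2 = 9;  v_1 ≈ (0.9487, -0.3162)


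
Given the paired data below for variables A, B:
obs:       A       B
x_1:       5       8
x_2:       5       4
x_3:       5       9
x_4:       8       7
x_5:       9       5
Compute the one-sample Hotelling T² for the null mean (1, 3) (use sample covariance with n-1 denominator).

Step 1 — sample mean vector:
  mean(A) = (5 + 5 + 5 + 8 + 9) / 5 = 32/5 = 6.4
  mean(B) = (8 + 4 + 9 + 7 + 5) / 5 = 33/5 = 6.6
  x̄ = (6.4, 6.6),  deviation x̄ - mu_0 = (6.4, 6.6) - (1, 3) = (5.4, 3.6).

Step 2 — sample covariance matrix, S[i,j] = (1/(n-1)) · Σ_k (x_{k,i} - mean_i) · (x_{k,j} - mean_j), divisor n-1 = 4:
  S[A,A] = ((-1.4)·(-1.4) + (-1.4)·(-1.4) + (-1.4)·(-1.4) + (1.6)·(1.6) + (2.6)·(2.6)) / 4 = 15.2/4 = 3.8
  S[A,B] = ((-1.4)·(1.4) + (-1.4)·(-2.6) + (-1.4)·(2.4) + (1.6)·(0.4) + (2.6)·(-1.6)) / 4 = -5.2/4 = -1.3
  S[B,B] = ((1.4)·(1.4) + (-2.6)·(-2.6) + (2.4)·(2.4) + (0.4)·(0.4) + (-1.6)·(-1.6)) / 4 = 17.2/4 = 4.3
  S = [[3.8, -1.3],
 [-1.3, 4.3]].

Step 3 — invert S. det(S) = 3.8·4.3 - (-1.3)² = 14.65.
  S^{-1} = (1/det) · [[d, -b], [-b, a]] = [[0.2935, 0.0887],
 [0.0887, 0.2594]].

Step 4 — quadratic form (x̄ - mu_0)^T · S^{-1} · (x̄ - mu_0):
  S^{-1} · (x̄ - mu_0) = (1.9044, 1.413),
  (x̄ - mu_0)^T · [...] = (5.4)·(1.9044) + (3.6)·(1.413) = 15.3706.

Step 5 — scale by n: T² = 5 · 15.3706 = 76.8532.

T² ≈ 76.8532


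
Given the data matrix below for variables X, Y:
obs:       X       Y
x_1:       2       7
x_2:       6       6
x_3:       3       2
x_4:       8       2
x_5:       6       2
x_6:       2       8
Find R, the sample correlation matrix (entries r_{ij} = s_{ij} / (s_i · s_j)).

Step 1 — column means:
  mean(X) = (2 + 6 + 3 + 8 + 6 + 2) / 6 = 27/6 = 4.5
  mean(Y) = (7 + 6 + 2 + 2 + 2 + 8) / 6 = 27/6 = 4.5

Step 2 — sample variances and covariances s[i,j] = (1/(n-1)) · Σ_k (x_{k,i} - mean_i) · (x_{k,j} - mean_j), with n-1 = 5:
  s[X,X] = ((-2.5)·(-2.5) + (1.5)·(1.5) + (-1.5)·(-1.5) + (3.5)·(3.5) + (1.5)·(1.5) + (-2.5)·(-2.5)) / 5 = 31.5/5 = 6.3
  s[X,Y] = ((-2.5)·(2.5) + (1.5)·(1.5) + (-1.5)·(-2.5) + (3.5)·(-2.5) + (1.5)·(-2.5) + (-2.5)·(3.5)) / 5 = -21.5/5 = -4.3
  s[Y,Y] = ((2.5)·(2.5) + (1.5)·(1.5) + (-2.5)·(-2.5) + (-2.5)·(-2.5) + (-2.5)·(-2.5) + (3.5)·(3.5)) / 5 = 39.5/5 = 7.9
  Sample standard deviations s_i = √(s[i,i]):
  s(X) = √(6.3) = 2.51
  s(Y) = √(7.9) = 2.8107

Step 3 — r_{ij} = s_{ij} / (s_i · s_j):
  r[X,X] = 1 (diagonal).
  r[X,Y] = -4.3 / (2.51 · 2.8107) = -4.3 / 7.0548 = -0.6095
  r[Y,Y] = 1 (diagonal).

R is symmetric with unit diagonal. Assembling:

R = [[1, -0.6095],
 [-0.6095, 1]]


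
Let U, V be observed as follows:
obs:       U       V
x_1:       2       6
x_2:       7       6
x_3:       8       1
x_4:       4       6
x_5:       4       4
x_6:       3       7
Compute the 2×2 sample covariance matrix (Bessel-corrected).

Step 1 — column means:
  mean(U) = (2 + 7 + 8 + 4 + 4 + 3) / 6 = 28/6 = 4.6667
  mean(V) = (6 + 6 + 1 + 6 + 4 + 7) / 6 = 30/6 = 5

Step 2 — sample covariance S[i,j] = (1/(n-1)) · Σ_k (x_{k,i} - mean_i) · (x_{k,j} - mean_j), with n-1 = 5.
  S[U,U] = ((-2.6667)·(-2.6667) + (2.3333)·(2.3333) + (3.3333)·(3.3333) + (-0.6667)·(-0.6667) + (-0.6667)·(-0.6667) + (-1.6667)·(-1.6667)) / 5 = 27.3333/5 = 5.4667
  S[U,V] = ((-2.6667)·(1) + (2.3333)·(1) + (3.3333)·(-4) + (-0.6667)·(1) + (-0.6667)·(-1) + (-1.6667)·(2)) / 5 = -17/5 = -3.4
  S[V,V] = ((1)·(1) + (1)·(1) + (-4)·(-4) + (1)·(1) + (-1)·(-1) + (2)·(2)) / 5 = 24/5 = 4.8

S is symmetric (S[j,i] = S[i,j]). Assembling:

S = [[5.4667, -3.4],
 [-3.4, 4.8]]


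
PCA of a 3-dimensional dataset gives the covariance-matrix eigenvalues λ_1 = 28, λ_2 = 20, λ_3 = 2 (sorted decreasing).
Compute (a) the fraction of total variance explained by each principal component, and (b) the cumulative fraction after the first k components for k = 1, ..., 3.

Step 1 — total variance = trace(Sigma) = Σ λ_i = 28 + 20 + 2 = 50.

Step 2 — fraction explained by component i = λ_i / Σ λ:
  PC1: 28/50 = 0.56
  PC2: 20/50 = 0.4
  PC3: 2/50 = 0.04

Step 3 — cumulative fraction after k components = (λ_1 + ... + λ_k) / Σ λ:
  k = 1: 28/50 = 0.56
  k = 2: (28 + 20)/50 = 48/50 = 0.96
  k = 3: (28 + 20 + 2)/50 = 50/50 = 1

Summary (fraction, with percent):

explained: PC1 0.56 (56%), PC2 0.4 (40%), PC3 0.04 (4%);  cumulative: 0.56, 0.96, 1


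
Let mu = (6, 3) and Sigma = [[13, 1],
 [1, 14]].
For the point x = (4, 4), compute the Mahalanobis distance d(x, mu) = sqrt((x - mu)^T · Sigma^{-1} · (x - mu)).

Step 1 — centre the observation: (x - mu) = (-2, 1).

Step 2 — invert Sigma. det(Sigma) = 13·14 - (1)² = 181.
  Sigma^{-1} = (1/det) · [[d, -b], [-b, a]] = [[0.0773, -0.0055],
 [-0.0055, 0.0718]].

Step 3 — form the quadratic (x - mu)^T · Sigma^{-1} · (x - mu):
  Sigma^{-1} · (x - mu) = (-0.1602, 0.0829).
  (x - mu)^T · [Sigma^{-1} · (x - mu)] = (-2)·(-0.1602) + (1)·(0.0829) = 0.4033.

Step 4 — take square root: d = √(0.4033) ≈ 0.6351.

d(x, mu) = √(0.4033) ≈ 0.6351


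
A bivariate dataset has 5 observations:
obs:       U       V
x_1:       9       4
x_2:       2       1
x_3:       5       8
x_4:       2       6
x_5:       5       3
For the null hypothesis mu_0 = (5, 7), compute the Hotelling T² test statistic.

Step 1 — sample mean vector:
  mean(U) = (9 + 2 + 5 + 2 + 5) / 5 = 23/5 = 4.6
  mean(V) = (4 + 1 + 8 + 6 + 3) / 5 = 22/5 = 4.4
  x̄ = (4.6, 4.4),  deviation x̄ - mu_0 = (4.6, 4.4) - (5, 7) = (-0.4, -2.6).

Step 2 — sample covariance matrix, S[i,j] = (1/(n-1)) · Σ_k (x_{k,i} - mean_i) · (x_{k,j} - mean_j), divisor n-1 = 4:
  S[U,U] = ((4.4)·(4.4) + (-2.6)·(-2.6) + (0.4)·(0.4) + (-2.6)·(-2.6) + (0.4)·(0.4)) / 4 = 33.2/4 = 8.3
  S[U,V] = ((4.4)·(-0.4) + (-2.6)·(-3.4) + (0.4)·(3.6) + (-2.6)·(1.6) + (0.4)·(-1.4)) / 4 = 3.8/4 = 0.95
  S[V,V] = ((-0.4)·(-0.4) + (-3.4)·(-3.4) + (3.6)·(3.6) + (1.6)·(1.6) + (-1.4)·(-1.4)) / 4 = 29.2/4 = 7.3
  S = [[8.3, 0.95],
 [0.95, 7.3]].

Step 3 — invert S. det(S) = 8.3·7.3 - (0.95)² = 59.6875.
  S^{-1} = (1/det) · [[d, -b], [-b, a]] = [[0.1223, -0.0159],
 [-0.0159, 0.1391]].

Step 4 — quadratic form (x̄ - mu_0)^T · S^{-1} · (x̄ - mu_0):
  S^{-1} · (x̄ - mu_0) = (-0.0075, -0.3552),
  (x̄ - mu_0)^T · [...] = (-0.4)·(-0.0075) + (-2.6)·(-0.3552) = 0.9265.

Step 5 — scale by n: T² = 5 · 0.9265 = 4.6325.

T² ≈ 4.6325


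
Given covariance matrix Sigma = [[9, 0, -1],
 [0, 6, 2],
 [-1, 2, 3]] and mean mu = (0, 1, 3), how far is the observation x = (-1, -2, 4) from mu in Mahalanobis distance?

Step 1 — centre the observation: (x - mu) = (-1, -3, 1).

Step 2 — invert Sigma (cofactor / det for 3×3, or solve directly):
  Sigma^{-1} = [[0.1167, -0.0167, 0.05],
 [-0.0167, 0.2167, -0.15],
 [0.05, -0.15, 0.45]].

Step 3 — form the quadratic (x - mu)^T · Sigma^{-1} · (x - mu):
  Sigma^{-1} · (x - mu) = (-0.0167, -0.7833, 0.85).
  (x - mu)^T · [Sigma^{-1} · (x - mu)] = (-1)·(-0.0167) + (-3)·(-0.7833) + (1)·(0.85) = 3.2167.

Step 4 — take square root: d = √(3.2167) ≈ 1.7935.

d(x, mu) = √(3.2167) ≈ 1.7935


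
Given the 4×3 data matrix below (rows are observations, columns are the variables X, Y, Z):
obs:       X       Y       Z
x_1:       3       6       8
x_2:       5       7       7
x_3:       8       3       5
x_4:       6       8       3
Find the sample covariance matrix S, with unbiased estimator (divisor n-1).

Step 1 — column means:
  mean(X) = (3 + 5 + 8 + 6) / 4 = 22/4 = 5.5
  mean(Y) = (6 + 7 + 3 + 8) / 4 = 24/4 = 6
  mean(Z) = (8 + 7 + 5 + 3) / 4 = 23/4 = 5.75

Step 2 — sample covariance S[i,j] = (1/(n-1)) · Σ_k (x_{k,i} - mean_i) · (x_{k,j} - mean_j), with n-1 = 3.
  S[X,X] = ((-2.5)·(-2.5) + (-0.5)·(-0.5) + (2.5)·(2.5) + (0.5)·(0.5)) / 3 = 13/3 = 4.3333
  S[X,Y] = ((-2.5)·(0) + (-0.5)·(1) + (2.5)·(-3) + (0.5)·(2)) / 3 = -7/3 = -2.3333
  S[X,Z] = ((-2.5)·(2.25) + (-0.5)·(1.25) + (2.5)·(-0.75) + (0.5)·(-2.75)) / 3 = -9.5/3 = -3.1667
  S[Y,Y] = ((0)·(0) + (1)·(1) + (-3)·(-3) + (2)·(2)) / 3 = 14/3 = 4.6667
  S[Y,Z] = ((0)·(2.25) + (1)·(1.25) + (-3)·(-0.75) + (2)·(-2.75)) / 3 = -2/3 = -0.6667
  S[Z,Z] = ((2.25)·(2.25) + (1.25)·(1.25) + (-0.75)·(-0.75) + (-2.75)·(-2.75)) / 3 = 14.75/3 = 4.9167

S is symmetric (S[j,i] = S[i,j]). Assembling:

S = [[4.3333, -2.3333, -3.1667],
 [-2.3333, 4.6667, -0.6667],
 [-3.1667, -0.6667, 4.9167]]


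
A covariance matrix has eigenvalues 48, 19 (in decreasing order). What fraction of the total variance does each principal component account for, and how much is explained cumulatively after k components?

Step 1 — total variance = trace(Sigma) = Σ λ_i = 48 + 19 = 67.

Step 2 — fraction explained by component i = λ_i / Σ λ:
  PC1: 48/67 = 0.7164
  PC2: 19/67 = 0.2836

Step 3 — cumulative fraction after k components = (λ_1 + ... + λ_k) / Σ λ:
  k = 1: 48/67 = 0.7164
  k = 2: (48 + 19)/67 = 67/67 = 1

Summary (fraction, with percent):

explained: PC1 0.7164 (71.64%), PC2 0.2836 (28.36%);  cumulative: 0.7164, 1


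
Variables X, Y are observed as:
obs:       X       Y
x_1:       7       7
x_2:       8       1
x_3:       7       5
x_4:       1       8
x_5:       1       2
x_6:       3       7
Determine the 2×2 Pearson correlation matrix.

Step 1 — column means:
  mean(X) = (7 + 8 + 7 + 1 + 1 + 3) / 6 = 27/6 = 4.5
  mean(Y) = (7 + 1 + 5 + 8 + 2 + 7) / 6 = 30/6 = 5

Step 2 — sample variances and covariances s[i,j] = (1/(n-1)) · Σ_k (x_{k,i} - mean_i) · (x_{k,j} - mean_j), with n-1 = 5:
  s[X,X] = ((2.5)·(2.5) + (3.5)·(3.5) + (2.5)·(2.5) + (-3.5)·(-3.5) + (-3.5)·(-3.5) + (-1.5)·(-1.5)) / 5 = 51.5/5 = 10.3
  s[X,Y] = ((2.5)·(2) + (3.5)·(-4) + (2.5)·(0) + (-3.5)·(3) + (-3.5)·(-3) + (-1.5)·(2)) / 5 = -12/5 = -2.4
  s[Y,Y] = ((2)·(2) + (-4)·(-4) + (0)·(0) + (3)·(3) + (-3)·(-3) + (2)·(2)) / 5 = 42/5 = 8.4
  Sample standard deviations s_i = √(s[i,i]):
  s(X) = √(10.3) = 3.2094
  s(Y) = √(8.4) = 2.8983

Step 3 — r_{ij} = s_{ij} / (s_i · s_j):
  r[X,X] = 1 (diagonal).
  r[X,Y] = -2.4 / (3.2094 · 2.8983) = -2.4 / 9.3016 = -0.258
  r[Y,Y] = 1 (diagonal).

R is symmetric with unit diagonal. Assembling:

R = [[1, -0.258],
 [-0.258, 1]]


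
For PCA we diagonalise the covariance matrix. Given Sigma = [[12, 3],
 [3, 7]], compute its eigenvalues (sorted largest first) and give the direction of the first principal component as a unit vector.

Step 1 — characteristic polynomial of 2×2 Sigma:
  det(Sigma - λI) = λ² - trace · λ + det = 0.
  trace = 12 + 7 = 19, det = 12·7 - (3)² = 75.
Step 2 — discriminant:
  Δ = trace² - 4·det = 361 - 300 = 61.
Step 3 — eigenvalues:
  λ = (trace ± √Δ)/2 = (19 ± 7.8102)/2,
  λ_1 = 13.4051,  λ_2 = 5.5949.

Step 4 — unit eigenvector for λ_1: solve (Sigma - λ_1 I)v = 0. First row:
  (12 - 13.4051)·v_x + (3)·v_y = 0, i.e. (-1.4051)·v_x + (3)·v_y = 0,
  so v ∝ (b, λ_1 - a) = (3, 1.4051) = u.
  ||u|| = √((3)² + (1.4051)²) = √(10.9744) ≈ 3.3128,
  v_1 = u/||u|| ≈ (0.9056, 0.4242) (||v_1|| = 1).

λ_1 = 13.4051,  λ_2 = 5.5949;  v_1 ≈ (0.9056, 0.4242)


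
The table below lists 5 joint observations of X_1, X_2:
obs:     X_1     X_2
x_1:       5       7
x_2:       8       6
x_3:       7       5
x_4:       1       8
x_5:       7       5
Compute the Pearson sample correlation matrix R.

Step 1 — column means:
  mean(X_1) = (5 + 8 + 7 + 1 + 7) / 5 = 28/5 = 5.6
  mean(X_2) = (7 + 6 + 5 + 8 + 5) / 5 = 31/5 = 6.2

Step 2 — sample variances and covariances s[i,j] = (1/(n-1)) · Σ_k (x_{k,i} - mean_i) · (x_{k,j} - mean_j), with n-1 = 4:
  s[X_1,X_1] = ((-0.6)·(-0.6) + (2.4)·(2.4) + (1.4)·(1.4) + (-4.6)·(-4.6) + (1.4)·(1.4)) / 4 = 31.2/4 = 7.8
  s[X_1,X_2] = ((-0.6)·(0.8) + (2.4)·(-0.2) + (1.4)·(-1.2) + (-4.6)·(1.8) + (1.4)·(-1.2)) / 4 = -12.6/4 = -3.15
  s[X_2,X_2] = ((0.8)·(0.8) + (-0.2)·(-0.2) + (-1.2)·(-1.2) + (1.8)·(1.8) + (-1.2)·(-1.2)) / 4 = 6.8/4 = 1.7
  Sample standard deviations s_i = √(s[i,i]):
  s(X_1) = √(7.8) = 2.7928
  s(X_2) = √(1.7) = 1.3038

Step 3 — r_{ij} = s_{ij} / (s_i · s_j):
  r[X_1,X_1] = 1 (diagonal).
  r[X_1,X_2] = -3.15 / (2.7928 · 1.3038) = -3.15 / 3.6414 = -0.865
  r[X_2,X_2] = 1 (diagonal).

R is symmetric with unit diagonal. Assembling:

R = [[1, -0.865],
 [-0.865, 1]]


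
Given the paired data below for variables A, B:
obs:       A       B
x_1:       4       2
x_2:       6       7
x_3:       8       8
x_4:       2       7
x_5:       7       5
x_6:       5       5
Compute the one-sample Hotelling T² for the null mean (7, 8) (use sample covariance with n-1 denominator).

Step 1 — sample mean vector:
  mean(A) = (4 + 6 + 8 + 2 + 7 + 5) / 6 = 32/6 = 5.3333
  mean(B) = (2 + 7 + 8 + 7 + 5 + 5) / 6 = 34/6 = 5.6667
  x̄ = (5.3333, 5.6667),  deviation x̄ - mu_0 = (5.3333, 5.6667) - (7, 8) = (-1.6667, -2.3333).

Step 2 — sample covariance matrix, S[i,j] = (1/(n-1)) · Σ_k (x_{k,i} - mean_i) · (x_{k,j} - mean_j), divisor n-1 = 5:
  S[A,A] = ((-1.3333)·(-1.3333) + (0.6667)·(0.6667) + (2.6667)·(2.6667) + (-3.3333)·(-3.3333) + (1.6667)·(1.6667) + (-0.3333)·(-0.3333)) / 5 = 23.3333/5 = 4.6667
  S[A,B] = ((-1.3333)·(-3.6667) + (0.6667)·(1.3333) + (2.6667)·(2.3333) + (-3.3333)·(1.3333) + (1.6667)·(-0.6667) + (-0.3333)·(-0.6667)) / 5 = 6.6667/5 = 1.3333
  S[B,B] = ((-3.6667)·(-3.6667) + (1.3333)·(1.3333) + (2.3333)·(2.3333) + (1.3333)·(1.3333) + (-0.6667)·(-0.6667) + (-0.6667)·(-0.6667)) / 5 = 23.3333/5 = 4.6667
  S = [[4.6667, 1.3333],
 [1.3333, 4.6667]].

Step 3 — invert S. det(S) = 4.6667·4.6667 - (1.3333)² = 20.
  S^{-1} = (1/det) · [[d, -b], [-b, a]] = [[0.2333, -0.0667],
 [-0.0667, 0.2333]].

Step 4 — quadratic form (x̄ - mu_0)^T · S^{-1} · (x̄ - mu_0):
  S^{-1} · (x̄ - mu_0) = (-0.2333, -0.4333),
  (x̄ - mu_0)^T · [...] = (-1.6667)·(-0.2333) + (-2.3333)·(-0.4333) = 1.4.

Step 5 — scale by n: T² = 6 · 1.4 = 8.4.

T² ≈ 8.4


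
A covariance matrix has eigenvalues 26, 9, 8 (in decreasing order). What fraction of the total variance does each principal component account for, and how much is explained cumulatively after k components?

Step 1 — total variance = trace(Sigma) = Σ λ_i = 26 + 9 + 8 = 43.

Step 2 — fraction explained by component i = λ_i / Σ λ:
  PC1: 26/43 = 0.6047
  PC2: 9/43 = 0.2093
  PC3: 8/43 = 0.186

Step 3 — cumulative fraction after k components = (λ_1 + ... + λ_k) / Σ λ:
  k = 1: 26/43 = 0.6047
  k = 2: (26 + 9)/43 = 35/43 = 0.814
  k = 3: (26 + 9 + 8)/43 = 43/43 = 1

Summary (fraction, with percent):

explained: PC1 0.6047 (60.47%), PC2 0.2093 (20.93%), PC3 0.186 (18.6%);  cumulative: 0.6047, 0.814, 1


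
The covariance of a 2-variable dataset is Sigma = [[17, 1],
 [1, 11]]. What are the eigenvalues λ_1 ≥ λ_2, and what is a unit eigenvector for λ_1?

Step 1 — characteristic polynomial of 2×2 Sigma:
  det(Sigma - λI) = λ² - trace · λ + det = 0.
  trace = 17 + 11 = 28, det = 17·11 - (1)² = 186.
Step 2 — discriminant:
  Δ = trace² - 4·det = 784 - 744 = 40.
Step 3 — eigenvalues:
  λ = (trace ± √Δ)/2 = (28 ± 6.3246)/2,
  λ_1 = 17.1623,  λ_2 = 10.8377.

Step 4 — unit eigenvector for λ_1: solve (Sigma - λ_1 I)v = 0. First row:
  (17 - 17.1623)·v_x + (1)·v_y = 0, i.e. (-0.1623)·v_x + (1)·v_y = 0,
  so v ∝ (b, λ_1 - a) = (1, 0.1623) = u.
  ||u|| = √((1)² + (0.1623)²) = √(1.0263) ≈ 1.0131,
  v_1 = u/||u|| ≈ (0.9871, 0.1602) (||v_1|| = 1).

λ_1 = 17.1623,  λ_2 = 10.8377;  v_1 ≈ (0.9871, 0.1602)


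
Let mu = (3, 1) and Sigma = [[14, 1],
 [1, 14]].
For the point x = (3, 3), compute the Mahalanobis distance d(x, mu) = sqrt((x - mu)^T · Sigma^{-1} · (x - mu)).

Step 1 — centre the observation: (x - mu) = (0, 2).

Step 2 — invert Sigma. det(Sigma) = 14·14 - (1)² = 195.
  Sigma^{-1} = (1/det) · [[d, -b], [-b, a]] = [[0.0718, -0.0051],
 [-0.0051, 0.0718]].

Step 3 — form the quadratic (x - mu)^T · Sigma^{-1} · (x - mu):
  Sigma^{-1} · (x - mu) = (-0.0103, 0.1436).
  (x - mu)^T · [Sigma^{-1} · (x - mu)] = (0)·(-0.0103) + (2)·(0.1436) = 0.2872.

Step 4 — take square root: d = √(0.2872) ≈ 0.5359.

d(x, mu) = √(0.2872) ≈ 0.5359


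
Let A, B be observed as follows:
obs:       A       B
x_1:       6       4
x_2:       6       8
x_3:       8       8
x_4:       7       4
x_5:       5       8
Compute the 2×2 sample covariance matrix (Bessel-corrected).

Step 1 — column means:
  mean(A) = (6 + 6 + 8 + 7 + 5) / 5 = 32/5 = 6.4
  mean(B) = (4 + 8 + 8 + 4 + 8) / 5 = 32/5 = 6.4

Step 2 — sample covariance S[i,j] = (1/(n-1)) · Σ_k (x_{k,i} - mean_i) · (x_{k,j} - mean_j), with n-1 = 4.
  S[A,A] = ((-0.4)·(-0.4) + (-0.4)·(-0.4) + (1.6)·(1.6) + (0.6)·(0.6) + (-1.4)·(-1.4)) / 4 = 5.2/4 = 1.3
  S[A,B] = ((-0.4)·(-2.4) + (-0.4)·(1.6) + (1.6)·(1.6) + (0.6)·(-2.4) + (-1.4)·(1.6)) / 4 = -0.8/4 = -0.2
  S[B,B] = ((-2.4)·(-2.4) + (1.6)·(1.6) + (1.6)·(1.6) + (-2.4)·(-2.4) + (1.6)·(1.6)) / 4 = 19.2/4 = 4.8

S is symmetric (S[j,i] = S[i,j]). Assembling:

S = [[1.3, -0.2],
 [-0.2, 4.8]]


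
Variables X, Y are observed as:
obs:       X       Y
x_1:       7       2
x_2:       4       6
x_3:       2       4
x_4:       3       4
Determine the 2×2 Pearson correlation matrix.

Step 1 — column means:
  mean(X) = (7 + 4 + 2 + 3) / 4 = 16/4 = 4
  mean(Y) = (2 + 6 + 4 + 4) / 4 = 16/4 = 4

Step 2 — sample variances and covariances s[i,j] = (1/(n-1)) · Σ_k (x_{k,i} - mean_i) · (x_{k,j} - mean_j), with n-1 = 3:
  s[X,X] = ((3)·(3) + (0)·(0) + (-2)·(-2) + (-1)·(-1)) / 3 = 14/3 = 4.6667
  s[X,Y] = ((3)·(-2) + (0)·(2) + (-2)·(0) + (-1)·(0)) / 3 = -6/3 = -2
  s[Y,Y] = ((-2)·(-2) + (2)·(2) + (0)·(0) + (0)·(0)) / 3 = 8/3 = 2.6667
  Sample standard deviations s_i = √(s[i,i]):
  s(X) = √(4.6667) = 2.1602
  s(Y) = √(2.6667) = 1.633

Step 3 — r_{ij} = s_{ij} / (s_i · s_j):
  r[X,X] = 1 (diagonal).
  r[X,Y] = -2 / (2.1602 · 1.633) = -2 / 3.5277 = -0.5669
  r[Y,Y] = 1 (diagonal).

R is symmetric with unit diagonal. Assembling:

R = [[1, -0.5669],
 [-0.5669, 1]]


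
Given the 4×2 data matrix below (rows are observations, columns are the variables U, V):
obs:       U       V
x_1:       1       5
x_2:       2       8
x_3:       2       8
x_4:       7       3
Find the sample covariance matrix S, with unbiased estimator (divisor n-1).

Step 1 — column means:
  mean(U) = (1 + 2 + 2 + 7) / 4 = 12/4 = 3
  mean(V) = (5 + 8 + 8 + 3) / 4 = 24/4 = 6

Step 2 — sample covariance S[i,j] = (1/(n-1)) · Σ_k (x_{k,i} - mean_i) · (x_{k,j} - mean_j), with n-1 = 3.
  S[U,U] = ((-2)·(-2) + (-1)·(-1) + (-1)·(-1) + (4)·(4)) / 3 = 22/3 = 7.3333
  S[U,V] = ((-2)·(-1) + (-1)·(2) + (-1)·(2) + (4)·(-3)) / 3 = -14/3 = -4.6667
  S[V,V] = ((-1)·(-1) + (2)·(2) + (2)·(2) + (-3)·(-3)) / 3 = 18/3 = 6

S is symmetric (S[j,i] = S[i,j]). Assembling:

S = [[7.3333, -4.6667],
 [-4.6667, 6]]


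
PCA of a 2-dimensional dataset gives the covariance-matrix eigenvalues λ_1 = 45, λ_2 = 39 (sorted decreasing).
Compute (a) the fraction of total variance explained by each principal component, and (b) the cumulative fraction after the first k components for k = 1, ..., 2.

Step 1 — total variance = trace(Sigma) = Σ λ_i = 45 + 39 = 84.

Step 2 — fraction explained by component i = λ_i / Σ λ:
  PC1: 45/84 = 0.5357
  PC2: 39/84 = 0.4643

Step 3 — cumulative fraction after k components = (λ_1 + ... + λ_k) / Σ λ:
  k = 1: 45/84 = 0.5357
  k = 2: (45 + 39)/84 = 84/84 = 1

Summary (fraction, with percent):

explained: PC1 0.5357 (53.57%), PC2 0.4643 (46.43%);  cumulative: 0.5357, 1


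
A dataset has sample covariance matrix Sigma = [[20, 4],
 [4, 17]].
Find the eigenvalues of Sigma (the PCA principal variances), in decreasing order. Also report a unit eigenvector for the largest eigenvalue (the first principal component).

Step 1 — characteristic polynomial of 2×2 Sigma:
  det(Sigma - λI) = λ² - trace · λ + det = 0.
  trace = 20 + 17 = 37, det = 20·17 - (4)² = 324.
Step 2 — discriminant:
  Δ = trace² - 4·det = 1369 - 1296 = 73.
Step 3 — eigenvalues:
  λ = (trace ± √Δ)/2 = (37 ± 8.544)/2,
  λ_1 = 22.772,  λ_2 = 14.228.

Step 4 — unit eigenvector for λ_1: solve (Sigma - λ_1 I)v = 0. First row:
  (20 - 22.772)·v_x + (4)·v_y = 0, i.e. (-2.772)·v_x + (4)·v_y = 0,
  so v ∝ (b, λ_1 - a) = (4, 2.772) = u.
  ||u|| = √((4)² + (2.772)²) = √(23.684) ≈ 4.8666,
  v_1 = u/||u|| ≈ (0.8219, 0.5696) (||v_1|| = 1).

λ_1 = 22.772,  λ_2 = 14.228;  v_1 ≈ (0.8219, 0.5696)


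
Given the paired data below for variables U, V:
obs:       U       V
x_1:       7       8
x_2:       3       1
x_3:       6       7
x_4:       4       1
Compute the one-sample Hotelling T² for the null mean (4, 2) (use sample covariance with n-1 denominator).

Step 1 — sample mean vector:
  mean(U) = (7 + 3 + 6 + 4) / 4 = 20/4 = 5
  mean(V) = (8 + 1 + 7 + 1) / 4 = 17/4 = 4.25
  x̄ = (5, 4.25),  deviation x̄ - mu_0 = (5, 4.25) - (4, 2) = (1, 2.25).

Step 2 — sample covariance matrix, S[i,j] = (1/(n-1)) · Σ_k (x_{k,i} - mean_i) · (x_{k,j} - mean_j), divisor n-1 = 3:
  S[U,U] = ((2)·(2) + (-2)·(-2) + (1)·(1) + (-1)·(-1)) / 3 = 10/3 = 3.3333
  S[U,V] = ((2)·(3.75) + (-2)·(-3.25) + (1)·(2.75) + (-1)·(-3.25)) / 3 = 20/3 = 6.6667
  S[V,V] = ((3.75)·(3.75) + (-3.25)·(-3.25) + (2.75)·(2.75) + (-3.25)·(-3.25)) / 3 = 42.75/3 = 14.25
  S = [[3.3333, 6.6667],
 [6.6667, 14.25]].

Step 3 — invert S. det(S) = 3.3333·14.25 - (6.6667)² = 3.0556.
  S^{-1} = (1/det) · [[d, -b], [-b, a]] = [[4.6636, -2.1818],
 [-2.1818, 1.0909]].

Step 4 — quadratic form (x̄ - mu_0)^T · S^{-1} · (x̄ - mu_0):
  S^{-1} · (x̄ - mu_0) = (-0.2455, 0.2727),
  (x̄ - mu_0)^T · [...] = (1)·(-0.2455) + (2.25)·(0.2727) = 0.3682.

Step 5 — scale by n: T² = 4 · 0.3682 = 1.4727.

T² ≈ 1.4727


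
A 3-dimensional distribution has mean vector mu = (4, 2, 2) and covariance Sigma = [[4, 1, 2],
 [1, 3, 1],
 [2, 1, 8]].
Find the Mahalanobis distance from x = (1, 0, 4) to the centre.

Step 1 — centre the observation: (x - mu) = (-3, -2, 2).

Step 2 — invert Sigma (cofactor / det for 3×3, or solve directly):
  Sigma^{-1} = [[0.3026, -0.0789, -0.0658],
 [-0.0789, 0.3684, -0.0263],
 [-0.0658, -0.0263, 0.1447]].

Step 3 — form the quadratic (x - mu)^T · Sigma^{-1} · (x - mu):
  Sigma^{-1} · (x - mu) = (-0.8816, -0.5526, 0.5395).
  (x - mu)^T · [Sigma^{-1} · (x - mu)] = (-3)·(-0.8816) + (-2)·(-0.5526) + (2)·(0.5395) = 4.8289.

Step 4 — take square root: d = √(4.8289) ≈ 2.1975.

d(x, mu) = √(4.8289) ≈ 2.1975
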